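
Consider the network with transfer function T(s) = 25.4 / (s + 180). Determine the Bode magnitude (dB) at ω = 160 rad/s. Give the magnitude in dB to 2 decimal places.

|j160 + 180| = √(160² + 180²) = 240.8
|T(j160)| = 25.4 / 240.8 = 0.10547
20 log₁₀(0.10547) = -19.538 dB

-19.54 dB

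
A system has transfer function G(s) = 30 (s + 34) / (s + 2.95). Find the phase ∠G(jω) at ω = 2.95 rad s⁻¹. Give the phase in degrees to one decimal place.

∠(j2.95 + 34) = arctan(2.95/34) = 4.96°
∠(j2.95 + 2.95) = arctan(2.95/2.95) = 45.00°
∠G(j2.95) = 4.96° − 45.00° = -40.04°

-40.0 deg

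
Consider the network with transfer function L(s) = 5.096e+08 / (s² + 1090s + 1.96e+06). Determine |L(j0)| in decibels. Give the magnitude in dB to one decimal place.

L(0) = 5.096e+08 / 1.96e+06 = 260
20 log₁₀(260) = 48.30 dB

48.3 dB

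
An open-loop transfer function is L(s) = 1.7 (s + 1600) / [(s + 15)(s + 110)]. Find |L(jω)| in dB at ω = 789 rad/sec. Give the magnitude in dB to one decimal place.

|j789 + 1600| = √(789² + 1600²) = 1784
|j789 + 15| = √(789² + 15²) = 789.1
|j789 + 110| = √(789² + 110²) = 796.6
|L(j789)| = 1.7 × 1784 / (789.1 × 796.6) = 0.0048242
20 log₁₀(0.0048242) = -46.33 dB

-46.3 dB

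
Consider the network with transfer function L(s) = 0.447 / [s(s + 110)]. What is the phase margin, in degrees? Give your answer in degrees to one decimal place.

Gain crossover: |L(jω)| = 1 at ω ≈ 0.00406 rad/sec.
∠L(j0.00406) = −90° − arctan(0.00406/110) ≈ -90.00°
PM = 180° + (-90.00°) = 90.00°

90.0°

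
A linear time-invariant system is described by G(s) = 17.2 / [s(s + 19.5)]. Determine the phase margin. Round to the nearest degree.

Gain crossover: |G(jω)| = 1 at ω ≈ 0.881 rad s⁻¹.
∠G(j0.881) = −90° − arctan(0.881/19.5) ≈ -92.59°
PM = 180° + (-92.59°) = 87.41°

87°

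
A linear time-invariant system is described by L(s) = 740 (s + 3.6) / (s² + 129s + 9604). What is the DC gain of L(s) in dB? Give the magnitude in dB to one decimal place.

L(0) = 740 × 3.6 / 9604 = 0.27738
20 log₁₀(0.27738) = -11.14 dB

-11.1 dB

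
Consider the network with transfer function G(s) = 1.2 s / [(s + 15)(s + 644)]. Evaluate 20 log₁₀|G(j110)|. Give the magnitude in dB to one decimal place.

-54.8 dB

|j110| = 110
|j110 + 15| = √(110² + 15²) = 111
|j110 + 644| = √(110² + 644²) = 653.3
|G(j110)| = 1.2 × 110 / (111 × 653.3) = 0.0018199
20 log₁₀(0.0018199) = -54.80 dB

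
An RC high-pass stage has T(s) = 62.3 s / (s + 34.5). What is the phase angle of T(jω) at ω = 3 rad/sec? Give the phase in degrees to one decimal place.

∠(j3) = 90.00°
∠(j3 + 34.5) = arctan(3/34.5) = 4.97°
∠T(j3) = 90.00° − 4.97° = 85.03°

85.0 deg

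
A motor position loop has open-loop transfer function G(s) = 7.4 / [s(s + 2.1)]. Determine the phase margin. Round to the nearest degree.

Gain crossover: |G(jω)| = 1 at ω ≈ 2.35 rad/s.
∠G(j2.35) = −90° − arctan(2.35/2.1) ≈ -138.20°
PM = 180° + (-138.20°) = 41.80°

42°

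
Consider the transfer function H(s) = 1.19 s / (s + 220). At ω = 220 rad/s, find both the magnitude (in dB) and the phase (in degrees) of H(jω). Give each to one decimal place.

|H| = -1.5 dB, ∠H = 45.0°

|j220| = 220
|j220 + 220| = √(220² + 220²) = 311.1
|H(j220)| = 1.19 × 220 / 311.1 = 0.84146
20 log₁₀(0.84146) = -1.50 dB
∠(j220) = 90.00°
∠(j220 + 220) = arctan(220/220) = 45.00°
∠H(j220) = 90.00° − 45.00° = 45.00°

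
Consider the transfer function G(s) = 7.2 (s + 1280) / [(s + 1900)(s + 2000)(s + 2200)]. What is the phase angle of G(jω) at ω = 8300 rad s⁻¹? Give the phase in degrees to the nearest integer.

∠(j8300 + 1280) = arctan(8300/1280) = 81.23°
∠(j8300 + 1900) = arctan(8300/1900) = 77.11°
∠(j8300 + 2000) = arctan(8300/2000) = 76.45°
∠(j8300 + 2200) = arctan(8300/2200) = 75.15°
∠G(j8300) = 81.23° − (77.11° + 76.45° + 75.15°) = -147.48°

-147°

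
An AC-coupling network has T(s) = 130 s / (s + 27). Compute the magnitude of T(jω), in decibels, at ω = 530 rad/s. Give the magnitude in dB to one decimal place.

42.3 dB

|j530| = 530
|j530 + 27| = √(530² + 27²) = 530.7
|T(j530)| = 130 × 530 / 530.7 = 129.83
20 log₁₀(129.83) = 42.27 dB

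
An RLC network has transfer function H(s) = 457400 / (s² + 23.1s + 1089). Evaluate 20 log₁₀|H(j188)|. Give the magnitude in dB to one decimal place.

22.4 dB

|(j188)² + 23.1(j188) + 1089| = |-34255 + j4342.8| = 3.453e+04
|H(j188)| = 457400 / 3.453e+04 = 13.247
20 log₁₀(13.247) = 22.44 dB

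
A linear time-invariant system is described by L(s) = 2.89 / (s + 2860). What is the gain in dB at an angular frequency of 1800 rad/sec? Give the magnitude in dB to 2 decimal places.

-61.36 dB

|j1800 + 2860| = √(1800² + 2860²) = 3379
|L(j1800)| = 2.89 / 3379 = 0.00085521
20 log₁₀(0.00085521) = -61.359 dB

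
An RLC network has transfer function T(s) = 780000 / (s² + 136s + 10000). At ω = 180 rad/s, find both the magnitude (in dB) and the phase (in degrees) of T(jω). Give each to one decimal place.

|T| = 27.4 dB, ∠T = -132.5 deg

|(j180)² + 136(j180) + 10000| = |-22400 + j24480| = 3.318e+04
|T(j180)| = 780000 / 3.318e+04 = 23.507
20 log₁₀(23.507) = 27.42 dB
∠[(j180)² + 136(j180) + 10000] = ∠[-22400 + j24480] = 132.46°
∠T(j180) = −132.46° = -132.46°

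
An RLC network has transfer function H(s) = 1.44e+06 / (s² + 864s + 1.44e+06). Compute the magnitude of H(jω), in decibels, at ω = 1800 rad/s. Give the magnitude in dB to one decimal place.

-4.4 dB

|(j1800)² + 864(j1800) + 1.44e+06| = |-1.8e+06 + j1.5552e+06| = 2.379e+06
|H(j1800)| = 1.44e+06 / 2.379e+06 = 0.60535
20 log₁₀(0.60535) = -4.36 dB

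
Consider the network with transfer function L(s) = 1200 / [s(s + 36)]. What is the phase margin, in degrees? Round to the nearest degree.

53 deg

Gain crossover: |L(jω)| = 1 at ω ≈ 26.8 rad/s.
∠L(j26.8) = −90° − arctan(26.8/36) ≈ -126.62°
PM = 180° + (-126.62°) = 53.38°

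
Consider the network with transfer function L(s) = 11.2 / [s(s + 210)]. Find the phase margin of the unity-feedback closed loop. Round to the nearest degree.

90°

Gain crossover: |L(jω)| = 1 at ω ≈ 0.0533 rad/sec.
∠L(j0.0533) = −90° − arctan(0.0533/210) ≈ -90.01°
PM = 180° + (-90.01°) = 89.99°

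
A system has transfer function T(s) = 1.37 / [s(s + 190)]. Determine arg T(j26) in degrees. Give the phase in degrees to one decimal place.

∠(j26 + 190) = arctan(26/190) = 7.79°
∠(j26) = 90.00°
∠T(j26) = − (7.79° + 90.00°) = -97.79°

-97.8°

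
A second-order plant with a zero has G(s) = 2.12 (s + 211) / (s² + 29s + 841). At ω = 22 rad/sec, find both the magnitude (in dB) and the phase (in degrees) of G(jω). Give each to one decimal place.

|G| = -4.2 dB, ∠G = -54.8°

|j22 + 211| = √(22² + 211²) = 212.1
|(j22)² + 29(j22) + 841| = |357 + j638| = 731.1
|G(j22)| = 2.12 × 212.1 / 731.1 = 0.61517
20 log₁₀(0.61517) = -4.22 dB
∠(j22 + 211) = arctan(22/211) = 5.95°
∠[(j22)² + 29(j22) + 841] = ∠[357 + j638] = 60.77°
∠G(j22) = 5.95° − 60.77° = -54.82°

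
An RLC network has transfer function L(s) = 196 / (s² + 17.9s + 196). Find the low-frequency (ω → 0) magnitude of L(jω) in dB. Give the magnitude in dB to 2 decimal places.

0.00 dB

L(0) = 196 / 196 = 1
20 log₁₀(1) = 0.000 dB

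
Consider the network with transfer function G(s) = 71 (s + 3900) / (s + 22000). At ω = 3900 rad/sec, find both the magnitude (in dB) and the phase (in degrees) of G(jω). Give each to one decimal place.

|j3900 + 3900| = √(3900² + 3900²) = 5515
|j3900 + 22000| = √(3900² + 22000²) = 2.234e+04
|G(j3900)| = 71 × 5515 / 2.234e+04 = 17.527
20 log₁₀(17.527) = 24.87 dB
∠(j3900 + 3900) = arctan(3900/3900) = 45.00°
∠(j3900 + 22000) = arctan(3900/22000) = 10.05°
∠G(j3900) = 45.00° − 10.05° = 34.95°

|G| = 24.9 dB, ∠G = 34.9°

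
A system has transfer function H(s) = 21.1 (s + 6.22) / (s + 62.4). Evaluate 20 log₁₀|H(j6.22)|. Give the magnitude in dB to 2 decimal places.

9.43 dB

|j6.22 + 6.22| = √(6.22² + 6.22²) = 8.796
|j6.22 + 62.4| = √(6.22² + 62.4²) = 62.71
|H(j6.22)| = 21.1 × 8.796 / 62.71 = 2.9598
20 log₁₀(2.9598) = 9.425 dB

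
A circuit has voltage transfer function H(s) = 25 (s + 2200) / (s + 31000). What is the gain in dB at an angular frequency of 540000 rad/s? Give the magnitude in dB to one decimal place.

|j540000 + 2200| = √(540000² + 2200²) = 5.4e+05
|j540000 + 31000| = √(540000² + 31000²) = 5.409e+05
|H(j540000)| = 25 × 5.4e+05 / 5.409e+05 = 24.959
20 log₁₀(24.959) = 27.94 dB

27.9 dB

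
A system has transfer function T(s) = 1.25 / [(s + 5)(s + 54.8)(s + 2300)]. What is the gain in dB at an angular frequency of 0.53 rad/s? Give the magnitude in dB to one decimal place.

-114.1 dB

|j0.53 + 5| = √(0.53² + 5²) = 5.028
|j0.53 + 54.8| = √(0.53² + 54.8²) = 54.8
|j0.53 + 2300| = √(0.53² + 2300²) = 2300
|T(j0.53)| = 1.25 / (5.028 × 54.8 × 2300) = 1.9724e-06
20 log₁₀(1.9724e-06) = -114.10 dB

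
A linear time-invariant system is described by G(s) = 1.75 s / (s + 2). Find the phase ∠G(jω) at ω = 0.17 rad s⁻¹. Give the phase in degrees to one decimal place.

∠(j0.17) = 90.00°
∠(j0.17 + 2) = arctan(0.17/2) = 4.86°
∠G(j0.17) = 90.00° − 4.86° = 85.14°

85.1°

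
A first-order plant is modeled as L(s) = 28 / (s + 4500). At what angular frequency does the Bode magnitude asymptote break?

The single real pole at s = −4500 gives a corner at ω = 4500 rad/sec.

4500 rad/sec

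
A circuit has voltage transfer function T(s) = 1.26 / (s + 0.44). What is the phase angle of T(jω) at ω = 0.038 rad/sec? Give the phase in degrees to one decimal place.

∠(j0.038 + 0.44) = arctan(0.038/0.44) = 4.94°
∠T(j0.038) = −4.94° = -4.94°

-4.9 deg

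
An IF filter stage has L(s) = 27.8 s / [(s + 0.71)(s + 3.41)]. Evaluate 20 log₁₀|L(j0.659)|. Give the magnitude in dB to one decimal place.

14.7 dB

|j0.659| = 0.659
|j0.659 + 0.71| = √(0.659² + 0.71²) = 0.9687
|j0.659 + 3.41| = √(0.659² + 3.41²) = 3.473
|L(j0.659)| = 27.8 × 0.659 / (0.9687 × 3.473) = 5.4453
20 log₁₀(5.4453) = 14.72 dB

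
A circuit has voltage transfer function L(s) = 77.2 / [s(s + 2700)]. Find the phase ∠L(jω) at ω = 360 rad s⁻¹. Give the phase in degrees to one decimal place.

-97.6°

∠(j360 + 2700) = arctan(360/2700) = 7.59°
∠(j360) = 90.00°
∠L(j360) = − (7.59° + 90.00°) = -97.59°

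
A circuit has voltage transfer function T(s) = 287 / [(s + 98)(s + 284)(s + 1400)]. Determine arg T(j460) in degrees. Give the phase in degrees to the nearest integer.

-154°

∠(j460 + 98) = arctan(460/98) = 77.97°
∠(j460 + 284) = arctan(460/284) = 58.31°
∠(j460 + 1400) = arctan(460/1400) = 18.19°
∠T(j460) = − (77.97° + 58.31° + 18.19°) = -154.47°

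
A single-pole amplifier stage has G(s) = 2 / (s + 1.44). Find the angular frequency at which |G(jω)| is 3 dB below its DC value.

For a single-pole low-pass, the −3 dB point is at the pole: ω = 1.44 rad/s.

1.44 rad/s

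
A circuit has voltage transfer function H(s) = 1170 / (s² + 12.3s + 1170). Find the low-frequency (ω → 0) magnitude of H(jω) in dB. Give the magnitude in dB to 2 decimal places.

H(0) = 1170 / 1170 = 1
20 log₁₀(1) = 0.000 dB

0.00 dB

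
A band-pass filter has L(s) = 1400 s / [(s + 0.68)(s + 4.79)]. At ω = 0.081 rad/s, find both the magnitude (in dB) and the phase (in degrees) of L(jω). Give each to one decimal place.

|L| = 30.8 dB, ∠L = 82.2°

|j0.081| = 0.081
|j0.081 + 0.68| = √(0.081² + 0.68²) = 0.6848
|j0.081 + 4.79| = √(0.081² + 4.79²) = 4.791
|L(j0.081)| = 1400 × 0.081 / (0.6848 × 4.791) = 34.566
20 log₁₀(34.566) = 30.77 dB
∠(j0.081) = 90.00°
∠(j0.081 + 0.68) = arctan(0.081/0.68) = 6.79°
∠(j0.081 + 4.79) = arctan(0.081/4.79) = 0.97°
∠L(j0.081) = 90.00° − (6.79° + 0.97°) = 82.24°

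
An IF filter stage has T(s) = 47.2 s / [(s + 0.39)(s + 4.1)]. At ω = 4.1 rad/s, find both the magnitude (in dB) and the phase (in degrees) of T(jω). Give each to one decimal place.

|T| = 18.2 dB, ∠T = -39.6 deg

|j4.1| = 4.1
|j4.1 + 0.39| = √(4.1² + 0.39²) = 4.119
|j4.1 + 4.1| = √(4.1² + 4.1²) = 5.798
|T(j4.1)| = 47.2 × 4.1 / (4.119 × 5.798) = 8.1038
20 log₁₀(8.1038) = 18.17 dB
∠(j4.1) = 90.00°
∠(j4.1 + 0.39) = arctan(4.1/0.39) = 84.57°
∠(j4.1 + 4.1) = arctan(4.1/4.1) = 45.00°
∠T(j4.1) = 90.00° − (84.57° + 45.00°) = -39.57°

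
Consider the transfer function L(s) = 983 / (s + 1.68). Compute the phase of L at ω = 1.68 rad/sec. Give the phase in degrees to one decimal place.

∠(j1.68 + 1.68) = arctan(1.68/1.68) = 45.00°
∠L(j1.68) = −45.00° = -45.00°

-45.0°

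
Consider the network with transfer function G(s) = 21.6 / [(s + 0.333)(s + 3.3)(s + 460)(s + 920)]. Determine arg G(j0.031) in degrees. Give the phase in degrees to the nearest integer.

∠(j0.031 + 0.333) = arctan(0.031/0.333) = 5.32°
∠(j0.031 + 3.3) = arctan(0.031/3.3) = 0.54°
∠(j0.031 + 460) = arctan(0.031/460) = 0.00°
∠(j0.031 + 920) = arctan(0.031/920) = 0.00°
∠G(j0.031) = − (5.32° + 0.54° + 0.00° + 0.00°) = -5.86°

-6°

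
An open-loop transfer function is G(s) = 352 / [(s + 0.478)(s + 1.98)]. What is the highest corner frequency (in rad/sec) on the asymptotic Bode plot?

1.98 rad/sec

Break frequencies occur at each pole and zero magnitude: 0.478 rad/sec, 1.98 rad/sec.
The highest is 1.98 rad/sec.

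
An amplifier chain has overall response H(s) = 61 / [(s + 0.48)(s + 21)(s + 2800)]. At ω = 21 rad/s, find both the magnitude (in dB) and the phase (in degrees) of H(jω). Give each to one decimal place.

|j21 + 0.48| = √(21² + 0.48²) = 21.01
|j21 + 21| = √(21² + 21²) = 29.7
|j21 + 2800| = √(21² + 2800²) = 2800
|H(j21)| = 61 / (21.01 × 29.7 × 2800) = 3.4921e-05
20 log₁₀(3.4921e-05) = -89.14 dB
∠(j21 + 0.48) = arctan(21/0.48) = 88.69°
∠(j21 + 21) = arctan(21/21) = 45.00°
∠(j21 + 2800) = arctan(21/2800) = 0.43°
∠H(j21) = − (88.69° + 45.00° + 0.43°) = -134.12°

|H| = -89.1 dB, ∠H = -134.1°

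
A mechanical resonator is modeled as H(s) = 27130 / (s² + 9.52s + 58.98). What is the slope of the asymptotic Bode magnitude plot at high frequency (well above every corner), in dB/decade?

-40 dB/decade

With 0 zeros and 2 poles, the high-frequency asymptotic slope is 20 × (0 − 2) = -40 dB/decade.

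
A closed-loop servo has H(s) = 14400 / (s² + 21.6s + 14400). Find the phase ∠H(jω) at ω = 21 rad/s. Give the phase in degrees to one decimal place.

∠[(j21)² + 21.6(j21) + 14400] = ∠[13959 + j453.6] = 1.86°
∠H(j21) = −1.86° = -1.86°

-1.9°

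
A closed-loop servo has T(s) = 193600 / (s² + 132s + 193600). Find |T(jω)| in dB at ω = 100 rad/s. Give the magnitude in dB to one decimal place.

0.4 dB

|(j100)² + 132(j100) + 193600| = |1.836e+05 + j13200| = 1.841e+05
|T(j100)| = 193600 / 1.841e+05 = 1.0518
20 log₁₀(1.0518) = 0.44 dB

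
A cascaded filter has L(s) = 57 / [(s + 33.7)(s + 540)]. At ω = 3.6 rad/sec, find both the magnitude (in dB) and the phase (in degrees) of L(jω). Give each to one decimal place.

|L| = -50.1 dB, ∠L = -6.5 deg

|j3.6 + 33.7| = √(3.6² + 33.7²) = 33.89
|j3.6 + 540| = √(3.6² + 540²) = 540
|L(j3.6)| = 57 / (33.89 × 540) = 0.0031144
20 log₁₀(0.0031144) = -50.13 dB
∠(j3.6 + 33.7) = arctan(3.6/33.7) = 6.10°
∠(j3.6 + 540) = arctan(3.6/540) = 0.38°
∠L(j3.6) = − (6.10° + 0.38°) = -6.48°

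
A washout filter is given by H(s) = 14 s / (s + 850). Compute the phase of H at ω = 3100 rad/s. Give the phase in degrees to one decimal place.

15.3°

∠(j3100) = 90.00°
∠(j3100 + 850) = arctan(3100/850) = 74.67°
∠H(j3100) = 90.00° − 74.67° = 15.33°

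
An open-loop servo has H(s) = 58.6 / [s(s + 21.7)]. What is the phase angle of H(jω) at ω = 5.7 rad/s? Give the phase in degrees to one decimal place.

-104.7°

∠(j5.7 + 21.7) = arctan(5.7/21.7) = 14.72°
∠(j5.7) = 90.00°
∠H(j5.7) = − (14.72° + 90.00°) = -104.72°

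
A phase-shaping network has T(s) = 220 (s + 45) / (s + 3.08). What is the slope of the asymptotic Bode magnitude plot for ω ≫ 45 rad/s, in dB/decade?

With 1 zero and 1 pole, the high-frequency asymptotic slope is 20 × (1 − 1) = 0 dB/decade.

0 dB/decade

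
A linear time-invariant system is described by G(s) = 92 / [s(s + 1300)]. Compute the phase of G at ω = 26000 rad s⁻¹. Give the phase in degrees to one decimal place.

-177.1 deg

∠(j26000 + 1300) = arctan(26000/1300) = 87.14°
∠(j26000) = 90.00°
∠G(j26000) = − (87.14° + 90.00°) = -177.14°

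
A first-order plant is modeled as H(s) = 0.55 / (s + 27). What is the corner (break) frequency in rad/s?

27 rad/s

The single real pole at s = −27 gives a corner at ω = 27 rad/s.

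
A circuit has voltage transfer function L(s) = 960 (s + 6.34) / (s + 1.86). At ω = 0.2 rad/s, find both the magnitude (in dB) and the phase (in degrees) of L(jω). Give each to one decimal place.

|j0.2 + 6.34| = √(0.2² + 6.34²) = 6.343
|j0.2 + 1.86| = √(0.2² + 1.86²) = 1.871
|L(j0.2)| = 960 × 6.343 / 1.871 = 3255.1
20 log₁₀(3255.1) = 70.25 dB
∠(j0.2 + 6.34) = arctan(0.2/6.34) = 1.81°
∠(j0.2 + 1.86) = arctan(0.2/1.86) = 6.14°
∠L(j0.2) = 1.81° − 6.14° = -4.33°

|L| = 70.3 dB, ∠L = -4.3°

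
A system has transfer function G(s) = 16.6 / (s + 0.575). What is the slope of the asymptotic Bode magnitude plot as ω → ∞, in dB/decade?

-20 dB/decade

With 0 zeros and 1 pole, the high-frequency asymptotic slope is 20 × (0 − 1) = -20 dB/decade.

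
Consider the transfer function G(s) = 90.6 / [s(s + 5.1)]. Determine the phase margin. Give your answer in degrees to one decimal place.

Gain crossover: |G(jω)| = 1 at ω ≈ 8.86 rad/sec.
∠G(j8.86) = −90° − arctan(8.86/5.1) ≈ -150.08°
PM = 180° + (-150.08°) = 29.92°

29.9°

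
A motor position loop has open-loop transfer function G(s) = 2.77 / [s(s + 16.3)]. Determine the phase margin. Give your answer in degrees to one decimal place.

Gain crossover: |G(jω)| = 1 at ω ≈ 0.17 rad/sec.
∠G(j0.17) = −90° − arctan(0.17/16.3) ≈ -90.60°
PM = 180° + (-90.60°) = 89.40°

89.4 deg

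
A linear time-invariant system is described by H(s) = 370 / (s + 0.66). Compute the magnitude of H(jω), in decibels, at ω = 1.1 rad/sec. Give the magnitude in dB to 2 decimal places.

49.20 dB

|j1.1 + 0.66| = √(1.1² + 0.66²) = 1.283
|H(j1.1)| = 370 / 1.283 = 288.43
20 log₁₀(288.43) = 49.201 dB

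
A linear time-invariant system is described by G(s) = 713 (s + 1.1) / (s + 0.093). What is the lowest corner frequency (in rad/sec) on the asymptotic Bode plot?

0.093 rad/sec

Break frequencies occur at each pole and zero magnitude: 0.093 rad/sec, 1.1 rad/sec.
The lowest is 0.093 rad/sec.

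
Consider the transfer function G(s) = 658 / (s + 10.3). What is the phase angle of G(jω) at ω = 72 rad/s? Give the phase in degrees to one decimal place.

-81.9°

∠(j72 + 10.3) = arctan(72/10.3) = 81.86°
∠G(j72) = −81.86° = -81.86°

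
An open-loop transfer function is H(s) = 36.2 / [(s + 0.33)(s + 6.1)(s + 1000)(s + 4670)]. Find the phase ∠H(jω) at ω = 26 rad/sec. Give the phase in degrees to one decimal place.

∠(j26 + 0.33) = arctan(26/0.33) = 89.27°
∠(j26 + 6.1) = arctan(26/6.1) = 76.80°
∠(j26 + 1000) = arctan(26/1000) = 1.49°
∠(j26 + 4670) = arctan(26/4670) = 0.32°
∠H(j26) = − (89.27° + 76.80° + 1.49° + 0.32°) = -167.88°

-167.9°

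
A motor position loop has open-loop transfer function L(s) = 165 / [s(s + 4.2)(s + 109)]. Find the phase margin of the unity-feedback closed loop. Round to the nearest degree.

85 deg

Gain crossover: |L(jω)| = 1 at ω ≈ 0.359 rad/s.
∠L(j0.359) = −90° − arctan(0.359/4.2) − arctan(0.359/109) ≈ -95.08°
PM = 180° + (-95.08°) = 84.92°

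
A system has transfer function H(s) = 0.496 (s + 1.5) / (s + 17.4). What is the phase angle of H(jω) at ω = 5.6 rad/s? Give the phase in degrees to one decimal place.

57.2 deg

∠(j5.6 + 1.5) = arctan(5.6/1.5) = 75.00°
∠(j5.6 + 17.4) = arctan(5.6/17.4) = 17.84°
∠H(j5.6) = 75.00° − 17.84° = 57.16°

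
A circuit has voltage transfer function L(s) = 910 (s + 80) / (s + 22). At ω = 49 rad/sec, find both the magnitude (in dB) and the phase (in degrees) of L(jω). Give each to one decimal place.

|j49 + 80| = √(49² + 80²) = 93.81
|j49 + 22| = √(49² + 22²) = 53.71
|L(j49)| = 910 × 93.81 / 53.71 = 1589.4
20 log₁₀(1589.4) = 64.02 dB
∠(j49 + 80) = arctan(49/80) = 31.49°
∠(j49 + 22) = arctan(49/22) = 65.82°
∠L(j49) = 31.49° − 65.82° = -34.33°

|L| = 64.0 dB, ∠L = -34.3°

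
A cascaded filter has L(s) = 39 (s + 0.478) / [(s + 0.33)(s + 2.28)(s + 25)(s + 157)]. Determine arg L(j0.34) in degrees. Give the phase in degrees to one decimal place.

-19.8°

∠(j0.34 + 0.478) = arctan(0.34/0.478) = 35.42°
∠(j0.34 + 0.33) = arctan(0.34/0.33) = 45.86°
∠(j0.34 + 2.28) = arctan(0.34/2.28) = 8.48°
∠(j0.34 + 25) = arctan(0.34/25) = 0.78°
∠(j0.34 + 157) = arctan(0.34/157) = 0.12°
∠L(j0.34) = 35.42° − (45.86° + 8.48° + 0.78° + 0.12°) = -19.82°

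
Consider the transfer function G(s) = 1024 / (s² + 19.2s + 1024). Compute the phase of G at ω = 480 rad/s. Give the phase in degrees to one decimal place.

-177.7 deg

∠[(j480)² + 19.2(j480) + 1024] = ∠[-2.2938e+05 + j9216] = 177.70°
∠G(j480) = −177.70° = -177.70°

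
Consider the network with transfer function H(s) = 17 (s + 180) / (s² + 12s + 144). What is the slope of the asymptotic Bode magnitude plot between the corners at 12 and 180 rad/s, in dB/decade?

In this band the factors already past their corner are: complex pole pair at ωₙ ≈ 12; net slope = -40 dB/decade.

-40 dB/decade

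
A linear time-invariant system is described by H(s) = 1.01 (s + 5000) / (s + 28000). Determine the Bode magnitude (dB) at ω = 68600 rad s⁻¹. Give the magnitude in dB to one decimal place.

|j68600 + 5000| = √(68600² + 5000²) = 6.878e+04
|j68600 + 28000| = √(68600² + 28000²) = 7.409e+04
|H(j68600)| = 1.01 × 6.878e+04 / 7.409e+04 = 0.93759
20 log₁₀(0.93759) = -0.56 dB

-0.6 dB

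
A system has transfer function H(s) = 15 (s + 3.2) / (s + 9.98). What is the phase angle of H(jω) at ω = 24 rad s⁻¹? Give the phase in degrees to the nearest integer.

∠(j24 + 3.2) = arctan(24/3.2) = 82.41°
∠(j24 + 9.98) = arctan(24/9.98) = 67.42°
∠H(j24) = 82.41° − 67.42° = 14.98°

15°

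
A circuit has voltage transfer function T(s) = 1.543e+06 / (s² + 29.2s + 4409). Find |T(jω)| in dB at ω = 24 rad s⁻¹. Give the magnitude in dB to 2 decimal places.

|(j24)² + 29.2(j24) + 4409| = |3833 + j700.8| = 3897
|T(j24)| = 1.543e+06 / 3897 = 395.99
20 log₁₀(395.99) = 51.954 dB

51.95 dB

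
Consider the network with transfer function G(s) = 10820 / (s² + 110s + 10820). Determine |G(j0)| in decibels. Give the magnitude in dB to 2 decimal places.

0.00 dB

G(0) = 10820 / 10820 = 1
20 log₁₀(1) = 0.000 dB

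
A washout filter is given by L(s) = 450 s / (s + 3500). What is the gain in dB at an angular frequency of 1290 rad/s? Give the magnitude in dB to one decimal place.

|j1290| = 1290
|j1290 + 3500| = √(1290² + 3500²) = 3730
|L(j1290)| = 450 × 1290 / 3730 = 155.62
20 log₁₀(155.62) = 43.84 dB

43.8 dB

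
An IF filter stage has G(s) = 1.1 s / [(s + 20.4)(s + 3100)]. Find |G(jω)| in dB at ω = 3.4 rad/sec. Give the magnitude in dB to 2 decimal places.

|j3.4| = 3.4
|j3.4 + 20.4| = √(3.4² + 20.4²) = 20.68
|j3.4 + 3100| = √(3.4² + 3100²) = 3100
|G(j3.4)| = 1.1 × 3.4 / (20.68 × 3100) = 5.8335e-05
20 log₁₀(5.8335e-05) = -84.681 dB

-84.68 dB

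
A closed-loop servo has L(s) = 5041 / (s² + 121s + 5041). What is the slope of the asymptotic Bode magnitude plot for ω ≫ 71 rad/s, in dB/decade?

With 0 zeros and 2 poles, the high-frequency asymptotic slope is 20 × (0 − 2) = -40 dB/decade.

-40 dB/decade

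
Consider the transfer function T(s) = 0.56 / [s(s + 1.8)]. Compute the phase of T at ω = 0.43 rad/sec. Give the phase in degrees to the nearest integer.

-103°

∠(j0.43 + 1.8) = arctan(0.43/1.8) = 13.44°
∠(j0.43) = 90.00°
∠T(j0.43) = − (13.44° + 90.00°) = -103.44°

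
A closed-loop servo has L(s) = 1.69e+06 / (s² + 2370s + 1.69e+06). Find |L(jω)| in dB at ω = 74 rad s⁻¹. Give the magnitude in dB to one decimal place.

-0.0 dB

|(j74)² + 2370(j74) + 1.69e+06| = |1.6845e+06 + j1.7538e+05| = 1.694e+06
|L(j74)| = 1.69e+06 / 1.694e+06 = 0.99786
20 log₁₀(0.99786) = -0.02 dB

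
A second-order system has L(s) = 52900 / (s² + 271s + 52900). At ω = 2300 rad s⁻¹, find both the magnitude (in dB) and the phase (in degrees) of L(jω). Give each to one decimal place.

|(j2300)² + 271(j2300) + 52900| = |-5.2371e+06 + j6.233e+05| = 5.274e+06
|L(j2300)| = 52900 / 5.274e+06 = 0.01003
20 log₁₀(0.01003) = -39.97 dB
∠[(j2300)² + 271(j2300) + 52900] = ∠[-5.2371e+06 + j6.233e+05] = 173.21°
∠L(j2300) = −173.21° = -173.21°

|L| = -40.0 dB, ∠L = -173.2°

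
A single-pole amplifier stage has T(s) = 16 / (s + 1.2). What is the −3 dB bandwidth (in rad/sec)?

For a single-pole low-pass, the −3 dB point is at the pole: ω = 1.2 rad/sec.

1.2 rad/sec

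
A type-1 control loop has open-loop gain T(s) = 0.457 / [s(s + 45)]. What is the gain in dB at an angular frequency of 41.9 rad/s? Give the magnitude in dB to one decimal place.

|j41.9 + 45| = √(41.9² + 45²) = 61.49
|j41.9| = 41.9
|T(j41.9)| = 0.457 / (61.49 × 41.9) = 0.00017739
20 log₁₀(0.00017739) = -75.02 dB

-75.0 dB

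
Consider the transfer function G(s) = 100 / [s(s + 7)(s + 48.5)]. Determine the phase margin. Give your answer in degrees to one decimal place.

87.2°

Gain crossover: |G(jω)| = 1 at ω ≈ 0.294 rad/s.
∠G(j0.294) = −90° − arctan(0.294/7) − arctan(0.294/48.5) ≈ -92.75°
PM = 180° + (-92.75°) = 87.25°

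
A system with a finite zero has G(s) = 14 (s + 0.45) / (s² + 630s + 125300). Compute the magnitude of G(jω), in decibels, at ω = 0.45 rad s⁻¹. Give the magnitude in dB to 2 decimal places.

|j0.45 + 0.45| = √(0.45² + 0.45²) = 0.6364
|(j0.45)² + 630(j0.45) + 125300| = |1.253e+05 + j283.5| = 1.253e+05
|G(j0.45)| = 14 × 0.6364 / 1.253e+05 = 7.1106e-05
20 log₁₀(7.1106e-05) = -82.962 dB

-82.96 dB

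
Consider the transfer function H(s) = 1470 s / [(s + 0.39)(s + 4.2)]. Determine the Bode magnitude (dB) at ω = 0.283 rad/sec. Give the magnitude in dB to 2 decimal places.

|j0.283| = 0.283
|j0.283 + 0.39| = √(0.283² + 0.39²) = 0.4819
|j0.283 + 4.2| = √(0.283² + 4.2²) = 4.21
|H(j0.283)| = 1470 × 0.283 / (0.4819 × 4.21) = 205.09
20 log₁₀(205.09) = 46.239 dB

46.24 dB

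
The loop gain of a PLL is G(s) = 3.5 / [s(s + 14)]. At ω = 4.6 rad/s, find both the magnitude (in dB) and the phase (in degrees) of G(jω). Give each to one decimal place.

|j4.6 + 14| = √(4.6² + 14²) = 14.74
|j4.6| = 4.6
|G(j4.6)| = 3.5 / (14.74 × 4.6) = 0.051632
20 log₁₀(0.051632) = -25.74 dB
∠(j4.6 + 14) = arctan(4.6/14) = 18.19°
∠(j4.6) = 90.00°
∠G(j4.6) = − (18.19° + 90.00°) = -108.19°

|G| = -25.7 dB, ∠G = -108.2°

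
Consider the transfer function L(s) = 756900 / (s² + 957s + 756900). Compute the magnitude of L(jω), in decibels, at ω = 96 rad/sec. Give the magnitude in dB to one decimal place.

0.0 dB

|(j96)² + 957(j96) + 756900| = |7.4768e+05 + j91872| = 7.533e+05
|L(j96)| = 756900 / 7.533e+05 = 1.0048
20 log₁₀(1.0048) = 0.04 dB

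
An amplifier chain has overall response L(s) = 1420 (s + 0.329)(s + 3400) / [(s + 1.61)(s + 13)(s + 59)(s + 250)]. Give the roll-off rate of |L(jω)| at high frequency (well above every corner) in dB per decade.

-40 dB/decade

With 2 zeros and 4 poles, the high-frequency asymptotic slope is 20 × (2 − 4) = -40 dB/decade.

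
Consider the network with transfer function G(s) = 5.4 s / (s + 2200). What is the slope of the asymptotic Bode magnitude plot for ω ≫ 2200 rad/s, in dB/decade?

0 dB/decade

With 1 zero and 1 pole, the high-frequency asymptotic slope is 20 × (1 − 1) = 0 dB/decade.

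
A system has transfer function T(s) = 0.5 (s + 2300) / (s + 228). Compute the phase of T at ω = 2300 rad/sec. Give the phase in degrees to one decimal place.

∠(j2300 + 2300) = arctan(2300/2300) = 45.00°
∠(j2300 + 228) = arctan(2300/228) = 84.34°
∠T(j2300) = 45.00° − 84.34° = -39.34°

-39.3°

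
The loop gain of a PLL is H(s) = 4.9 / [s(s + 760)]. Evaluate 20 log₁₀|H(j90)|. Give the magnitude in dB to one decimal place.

|j90 + 760| = √(90² + 760²) = 765.3
|j90| = 90
|H(j90)| = 4.9 / (765.3 × 90) = 7.114e-05
20 log₁₀(7.114e-05) = -82.96 dB

-83.0 dB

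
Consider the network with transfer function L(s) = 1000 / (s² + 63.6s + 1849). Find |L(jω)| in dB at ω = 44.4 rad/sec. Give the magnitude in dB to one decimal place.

|(j44.4)² + 63.6(j44.4) + 1849| = |-122.36 + j2823.8| = 2826
|L(j44.4)| = 1000 / 2826 = 0.3538
20 log₁₀(0.3538) = -9.02 dB

-9.0 dB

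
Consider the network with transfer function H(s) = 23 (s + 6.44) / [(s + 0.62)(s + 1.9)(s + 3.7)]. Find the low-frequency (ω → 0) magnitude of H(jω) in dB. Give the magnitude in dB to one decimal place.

H(0) = 23 × 6.44 / (0.62 × 1.9 × 3.7) = 33.983
20 log₁₀(33.983) = 30.63 dB

30.6 dB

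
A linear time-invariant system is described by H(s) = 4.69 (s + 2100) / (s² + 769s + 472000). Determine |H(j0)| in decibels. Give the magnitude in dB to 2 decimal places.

H(0) = 4.69 × 2100 / 472000 = 0.020867
20 log₁₀(0.020867) = -33.611 dB

-33.61 dB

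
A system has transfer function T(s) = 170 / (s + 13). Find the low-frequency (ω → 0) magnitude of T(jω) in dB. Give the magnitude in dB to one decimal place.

T(0) = 170 / 13 = 13.077
20 log₁₀(13.077) = 22.33 dB

22.3 dB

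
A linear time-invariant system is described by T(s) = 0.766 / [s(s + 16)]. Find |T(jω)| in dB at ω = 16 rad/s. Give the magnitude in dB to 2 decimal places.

-53.49 dB

|j16 + 16| = √(16² + 16²) = 22.63
|j16| = 16
|T(j16)| = 0.766 / (22.63 × 16) = 0.0021158
20 log₁₀(0.0021158) = -53.491 dB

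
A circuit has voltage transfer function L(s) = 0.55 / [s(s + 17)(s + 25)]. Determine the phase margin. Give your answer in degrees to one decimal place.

Gain crossover: |L(jω)| = 1 at ω ≈ 0.00129 rad/sec.
∠L(j0.00129) = −90° − arctan(0.00129/17) − arctan(0.00129/25) ≈ -90.01°
PM = 180° + (-90.01°) = 89.99°

90.0°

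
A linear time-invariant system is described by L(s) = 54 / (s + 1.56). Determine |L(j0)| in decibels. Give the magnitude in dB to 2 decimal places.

30.79 dB

L(0) = 54 / 1.56 = 34.615
20 log₁₀(34.615) = 30.785 dB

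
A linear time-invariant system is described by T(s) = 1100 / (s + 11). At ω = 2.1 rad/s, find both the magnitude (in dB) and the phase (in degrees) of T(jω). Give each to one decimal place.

|j2.1 + 11| = √(2.1² + 11²) = 11.2
|T(j2.1)| = 1100 / 11.2 = 98.226
20 log₁₀(98.226) = 39.84 dB
∠(j2.1 + 11) = arctan(2.1/11) = 10.81°
∠T(j2.1) = −10.81° = -10.81°

|T| = 39.8 dB, ∠T = -10.8°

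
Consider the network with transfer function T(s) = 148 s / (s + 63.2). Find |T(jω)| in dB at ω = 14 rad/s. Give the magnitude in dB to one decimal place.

30.1 dB

|j14| = 14
|j14 + 63.2| = √(14² + 63.2²) = 64.73
|T(j14)| = 148 × 14 / 64.73 = 32.009
20 log₁₀(32.009) = 30.11 dB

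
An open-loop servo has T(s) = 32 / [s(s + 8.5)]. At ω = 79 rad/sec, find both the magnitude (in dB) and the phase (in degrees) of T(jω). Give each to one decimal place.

|T| = -45.9 dB, ∠T = -173.9°

|j79 + 8.5| = √(79² + 8.5²) = 79.46
|j79| = 79
|T(j79)| = 32 / (79.46 × 79) = 0.005098
20 log₁₀(0.005098) = -45.85 dB
∠(j79 + 8.5) = arctan(79/8.5) = 83.86°
∠(j79) = 90.00°
∠T(j79) = − (83.86° + 90.00°) = -173.86°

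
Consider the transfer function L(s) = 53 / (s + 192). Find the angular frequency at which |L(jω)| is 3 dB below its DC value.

For a single-pole low-pass, the −3 dB point is at the pole: ω = 192 rad/sec.

192 rad/sec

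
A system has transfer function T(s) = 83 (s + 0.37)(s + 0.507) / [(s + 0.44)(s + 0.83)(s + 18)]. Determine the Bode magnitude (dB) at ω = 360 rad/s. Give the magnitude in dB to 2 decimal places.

|j360 + 0.37| = √(360² + 0.37²) = 360
|j360 + 0.507| = √(360² + 0.507²) = 360
|j360 + 0.44| = √(360² + 0.44²) = 360
|j360 + 0.83| = √(360² + 0.83²) = 360
|j360 + 18| = √(360² + 18²) = 360.4
|T(j360)| = 83 × 360 × 360 / (360 × 360 × 360.4) = 0.23027
20 log₁₀(0.23027) = -12.755 dB

-12.76 dB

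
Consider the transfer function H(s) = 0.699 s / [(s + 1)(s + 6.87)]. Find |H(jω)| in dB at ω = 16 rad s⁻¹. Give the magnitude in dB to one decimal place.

|j16| = 16
|j16 + 1| = √(16² + 1²) = 16.03
|j16 + 6.87| = √(16² + 6.87²) = 17.41
|H(j16)| = 0.699 × 16 / (16.03 × 17.41) = 0.040065
20 log₁₀(0.040065) = -27.94 dB

-27.9 dB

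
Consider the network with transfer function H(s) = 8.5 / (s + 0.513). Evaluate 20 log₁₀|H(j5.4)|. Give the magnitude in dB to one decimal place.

|j5.4 + 0.513| = √(5.4² + 0.513²) = 5.424
|H(j5.4)| = 8.5 / 5.424 = 1.567
20 log₁₀(1.567) = 3.90 dB

3.9 dB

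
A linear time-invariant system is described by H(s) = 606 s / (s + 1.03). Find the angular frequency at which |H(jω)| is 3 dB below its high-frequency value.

For a single-pole high-pass, the −3 dB point is at the pole: ω = 1.03 rad/sec.

1.03 rad/sec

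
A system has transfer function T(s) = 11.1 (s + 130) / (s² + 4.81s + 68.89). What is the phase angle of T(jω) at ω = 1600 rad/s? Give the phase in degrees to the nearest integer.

∠(j1600 + 130) = arctan(1600/130) = 85.35°
∠[(j1600)² + 4.81(j1600) + 68.89] = ∠[-2.5599e+06 + j7696] = 179.83°
∠T(j1600) = 85.35° − 179.83° = -94.47°

-94°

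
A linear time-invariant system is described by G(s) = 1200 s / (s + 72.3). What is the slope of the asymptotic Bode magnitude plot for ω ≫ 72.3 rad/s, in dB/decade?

0 dB/decade

With 1 zero and 1 pole, the high-frequency asymptotic slope is 20 × (1 − 1) = 0 dB/decade.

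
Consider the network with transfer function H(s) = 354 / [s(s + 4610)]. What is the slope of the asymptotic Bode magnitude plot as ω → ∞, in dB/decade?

-40 dB/decade

With 0 zeros and 2 poles, the high-frequency asymptotic slope is 20 × (0 − 2) = -40 dB/decade.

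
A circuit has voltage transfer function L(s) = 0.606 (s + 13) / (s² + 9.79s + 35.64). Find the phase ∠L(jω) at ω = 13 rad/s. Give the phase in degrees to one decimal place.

-91.3 deg

∠(j13 + 13) = arctan(13/13) = 45.00°
∠[(j13)² + 9.79(j13) + 35.64] = ∠[-133.36 + j127.27] = 136.34°
∠L(j13) = 45.00° − 136.34° = -91.34°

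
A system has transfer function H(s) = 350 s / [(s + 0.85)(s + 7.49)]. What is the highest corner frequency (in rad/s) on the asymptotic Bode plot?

Break frequencies occur at each pole and zero magnitude: 0.85 rad/s, 7.49 rad/s.
The highest is 7.49 rad/s.

7.49 rad/s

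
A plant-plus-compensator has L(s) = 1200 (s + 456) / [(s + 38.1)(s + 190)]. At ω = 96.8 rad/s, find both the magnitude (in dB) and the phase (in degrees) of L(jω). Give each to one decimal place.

|j96.8 + 456| = √(96.8² + 456²) = 466.2
|j96.8 + 38.1| = √(96.8² + 38.1²) = 104
|j96.8 + 190| = √(96.8² + 190²) = 213.2
|L(j96.8)| = 1200 × 466.2 / (104 × 213.2) = 25.218
20 log₁₀(25.218) = 28.03 dB
∠(j96.8 + 456) = arctan(96.8/456) = 11.98°
∠(j96.8 + 38.1) = arctan(96.8/38.1) = 68.52°
∠(j96.8 + 190) = arctan(96.8/190) = 27.00°
∠L(j96.8) = 11.98° − (68.52° + 27.00°) = -83.53°

|L| = 28.0 dB, ∠L = -83.5°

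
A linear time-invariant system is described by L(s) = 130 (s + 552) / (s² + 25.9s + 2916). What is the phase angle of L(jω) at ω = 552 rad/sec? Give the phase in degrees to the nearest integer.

∠(j552 + 552) = arctan(552/552) = 45.00°
∠[(j552)² + 25.9(j552) + 2916] = ∠[-3.0179e+05 + j14297] = 177.29°
∠L(j552) = 45.00° − 177.29° = -132.29°

-132°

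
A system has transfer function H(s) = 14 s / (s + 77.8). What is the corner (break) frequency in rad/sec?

The single real pole at s = −77.8 gives a corner at ω = 77.8 rad/sec.

77.8 rad/sec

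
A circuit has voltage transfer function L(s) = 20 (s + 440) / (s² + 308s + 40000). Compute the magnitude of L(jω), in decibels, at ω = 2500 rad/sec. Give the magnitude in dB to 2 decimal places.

|j2500 + 440| = √(2500² + 440²) = 2538
|(j2500)² + 308(j2500) + 40000| = |-6.21e+06 + j7.7e+05| = 6.258e+06
|L(j2500)| = 20 × 2538 / 6.258e+06 = 0.0081132
20 log₁₀(0.0081132) = -41.816 dB

-41.82 dB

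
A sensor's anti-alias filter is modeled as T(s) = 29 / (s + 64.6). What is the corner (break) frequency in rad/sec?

The single real pole at s = −64.6 gives a corner at ω = 64.6 rad/sec.

64.6 rad/sec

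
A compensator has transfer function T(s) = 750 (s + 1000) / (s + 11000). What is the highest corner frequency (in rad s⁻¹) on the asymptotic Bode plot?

11000 rad s⁻¹

Break frequencies occur at each pole and zero magnitude: 1000 rad s⁻¹, 11000 rad s⁻¹.
The highest is 11000 rad s⁻¹.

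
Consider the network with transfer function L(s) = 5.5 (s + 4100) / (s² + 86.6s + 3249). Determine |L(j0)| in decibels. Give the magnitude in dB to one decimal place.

16.8 dB

L(0) = 5.5 × 4100 / 3249 = 6.9406
20 log₁₀(6.9406) = 16.83 dB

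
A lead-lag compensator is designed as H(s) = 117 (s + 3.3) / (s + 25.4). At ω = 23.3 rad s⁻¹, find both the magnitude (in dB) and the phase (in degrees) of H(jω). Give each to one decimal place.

|H| = 38.0 dB, ∠H = 39.4°

|j23.3 + 3.3| = √(23.3² + 3.3²) = 23.53
|j23.3 + 25.4| = √(23.3² + 25.4²) = 34.47
|H(j23.3)| = 117 × 23.53 / 34.47 = 79.88
20 log₁₀(79.88) = 38.05 dB
∠(j23.3 + 3.3) = arctan(23.3/3.3) = 81.94°
∠(j23.3 + 25.4) = arctan(23.3/25.4) = 42.53°
∠H(j23.3) = 81.94° − 42.53° = 39.41°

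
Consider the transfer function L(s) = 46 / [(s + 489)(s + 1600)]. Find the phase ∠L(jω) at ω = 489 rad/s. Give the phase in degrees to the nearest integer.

-62 deg

∠(j489 + 489) = arctan(489/489) = 45.00°
∠(j489 + 1600) = arctan(489/1600) = 16.99°
∠L(j489) = − (45.00° + 16.99°) = -61.99°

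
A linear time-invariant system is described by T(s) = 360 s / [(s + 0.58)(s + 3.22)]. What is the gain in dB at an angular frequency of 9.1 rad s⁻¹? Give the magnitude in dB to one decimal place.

|j9.1| = 9.1
|j9.1 + 0.58| = √(9.1² + 0.58²) = 9.118
|j9.1 + 3.22| = √(9.1² + 3.22²) = 9.653
|T(j9.1)| = 360 × 9.1 / (9.118 × 9.653) = 37.219
20 log₁₀(37.219) = 31.42 dB

31.4 dB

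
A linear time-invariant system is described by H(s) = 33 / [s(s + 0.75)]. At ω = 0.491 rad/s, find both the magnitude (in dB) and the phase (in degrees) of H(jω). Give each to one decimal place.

|j0.491 + 0.75| = √(0.491² + 0.75²) = 0.8964
|j0.491| = 0.491
|H(j0.491)| = 33 / (0.8964 × 0.491) = 74.975
20 log₁₀(74.975) = 37.50 dB
∠(j0.491 + 0.75) = arctan(0.491/0.75) = 33.21°
∠(j0.491) = 90.00°
∠H(j0.491) = − (33.21° + 90.00°) = -123.21°

|H| = 37.5 dB, ∠H = -123.2°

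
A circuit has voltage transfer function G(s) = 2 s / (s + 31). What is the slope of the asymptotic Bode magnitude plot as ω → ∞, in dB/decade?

With 1 zero and 1 pole, the high-frequency asymptotic slope is 20 × (1 − 1) = 0 dB/decade.

0 dB/decade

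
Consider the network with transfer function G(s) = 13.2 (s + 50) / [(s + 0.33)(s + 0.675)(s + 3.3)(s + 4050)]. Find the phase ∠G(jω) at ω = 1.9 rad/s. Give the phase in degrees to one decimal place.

-178.4 deg

∠(j1.9 + 50) = arctan(1.9/50) = 2.18°
∠(j1.9 + 0.33) = arctan(1.9/0.33) = 80.15°
∠(j1.9 + 0.675) = arctan(1.9/0.675) = 70.44°
∠(j1.9 + 3.3) = arctan(1.9/3.3) = 29.93°
∠(j1.9 + 4050) = arctan(1.9/4050) = 0.03°
∠G(j1.9) = 2.18° − (80.15° + 70.44° + 29.93° + 0.03°) = -178.37°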